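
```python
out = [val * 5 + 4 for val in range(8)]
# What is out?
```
Trace:
  val=0
  val=1
  val=2
  val=3
  val=4
  val=5
  val=6
  val=7
  out=[4, 9, 14, 19, 24, 29, 34, 39]

Final answer: [4, 9, 14, 19, 24, 29, 34, 39]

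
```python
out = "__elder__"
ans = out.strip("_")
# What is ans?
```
Trace:
  out='__elder__'
  out='__elder__', ans='elder'

Final answer: 'elder'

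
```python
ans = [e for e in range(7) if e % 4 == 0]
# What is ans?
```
Trace:
  e=0
  e=1
  e=2
  e=3
  e=4
  e=5
  e=6
  ans=[0, 4]

Final answer: [0, 4]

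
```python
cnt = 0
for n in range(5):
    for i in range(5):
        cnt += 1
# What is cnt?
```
Trace:
  cnt=0
  cnt=1, n=0, i=0
  cnt=2, n=0, i=1
  cnt=3, n=0, i=2
  cnt=4, n=0, i=3
  cnt=5, n=0, i=4
  cnt=6, n=1, i=0
  cnt=7, n=1, i=1
  cnt=8, n=1, i=2
  cnt=9, n=1, i=3
  cnt=10, n=1, i=4
  cnt=11, n=2, i=0
  cnt=12, n=2, i=1
  cnt=13, n=2, i=2
  cnt=14, n=2, i=3
  cnt=15, n=2, i=4
  cnt=16, n=3, i=0
  cnt=17, n=3, i=1
  cnt=18, n=3, i=2
  cnt=19, n=3, i=3
  cnt=20, n=3, i=4
  cnt=21, n=4, i=0
  cnt=22, n=4, i=1
  cnt=23, n=4, i=2
  cnt=24, n=4, i=3
  cnt=25, n=4, i=4

Final answer: 25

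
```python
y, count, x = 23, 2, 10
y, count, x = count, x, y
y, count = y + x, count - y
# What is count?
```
Trace:
  y=23, count=2, x=10
  y=2, count=10, x=23
  y=25, count=8, x=23

Final answer: 8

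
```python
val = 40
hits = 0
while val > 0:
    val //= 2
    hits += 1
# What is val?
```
Trace:
  val=40
  val=40, hits=0
  val=20, hits=1
  val=10, hits=2
  val=5, hits=3
  val=2, hits=4
  val=1, hits=5
  val=0, hits=6

Final answer: 0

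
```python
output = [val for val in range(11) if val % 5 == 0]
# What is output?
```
Trace:
  val=0
  val=1
  val=2
  val=3
  val=4
  val=5
  val=6
  val=7
  val=8
  val=9
  val=10
  output=[0, 5, 10]

Final answer: [0, 5, 10]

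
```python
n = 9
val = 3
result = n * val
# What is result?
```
Trace:
  n=9
  n=9, val=3
  n=9, val=3, result=27

Final answer: 27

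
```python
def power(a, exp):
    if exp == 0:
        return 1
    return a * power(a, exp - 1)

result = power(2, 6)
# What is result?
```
Call trace:
power(a=2, exp=6)
  power(a=2, exp=5)
    power(a=2, exp=4)
      power(a=2, exp=3)
        power(a=2, exp=2)
          power(a=2, exp=1)
            power(a=2, exp=0)
            -> return 1
          -> return 2
        -> return 4
      -> return 8
    -> return 16
  -> return 32
-> return 64

Final answer: 64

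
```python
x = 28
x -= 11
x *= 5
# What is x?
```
Trace:
  x=28
  x=17
  x=85

Final answer: 85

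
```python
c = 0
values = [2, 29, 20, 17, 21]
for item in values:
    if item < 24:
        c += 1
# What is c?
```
Trace:
  c=0
  c=1, item=2
  c=1, item=29
  c=2, item=20
  c=3, item=17
  c=4, item=21

Final answer: 4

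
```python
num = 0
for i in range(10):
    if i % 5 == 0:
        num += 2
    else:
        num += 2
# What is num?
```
Trace:
  num=0
  num=2, i=0
  num=4, i=1
  num=6, i=2
  num=8, i=3
  num=10, i=4
  num=12, i=5
  num=14, i=6
  num=16, i=7
  num=18, i=8
  num=20, i=9

Final answer: 20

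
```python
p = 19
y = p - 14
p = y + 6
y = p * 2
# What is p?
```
Trace:
  p=19
  p=19, y=5
  p=11, y=5
  p=11, y=22

Final answer: 11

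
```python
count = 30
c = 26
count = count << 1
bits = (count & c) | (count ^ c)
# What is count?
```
Trace:
  count=30
  count=30, c=26
  count=60, c=26
  count=60, c=26, bits=62

Final answer: 60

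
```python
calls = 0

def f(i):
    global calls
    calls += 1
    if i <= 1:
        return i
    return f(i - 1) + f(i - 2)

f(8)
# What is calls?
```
Call trace (a repeated sub-call is expanded the first time; later identical calls just restate its return value):
f(i=8)
  f(i=7)
    f(i=6)
      f(i=5)
        f(i=4)
          f(i=3)
            f(i=2)
              f(i=1)
              -> return 1
              f(i=0)
              -> return 0
            -> return 1
            f(i=1)
            -> return 1
          -> return 2
          f(i=2) -> return 1  (same call as traced above)
        -> return 3
        f(i=3) -> return 2  (same call as traced above)
      -> return 5
      f(i=4) -> return 3  (same call as traced above)
    -> return 8
    f(i=5) -> return 5  (same call as traced above)
  -> return 13
  f(i=6) -> return 8  (same call as traced above)
-> return 21

calls is incremented once per call, so count the calls in each subtree. Let C(i) = number of calls made by f(i).
C(0) = C(1) = 1 (base case, no recursion); C(i) = 1 + C(i - 1) + C(i - 2) otherwise.
C(2) = 1 + C(1) + C(0) = 1 + 1 + 1 = 3
C(3) = 1 + C(2) + C(1) = 1 + 3 + 1 = 5
C(4) = 1 + C(3) + C(2) = 1 + 5 + 3 = 9
C(5) = 1 + C(4) + C(3) = 1 + 9 + 5 = 15
C(6) = 1 + C(5) + C(4) = 1 + 15 + 9 = 25
C(7) = 1 + C(6) + C(5) = 1 + 25 + 15 = 41
C(8) = 1 + C(7) + C(6) = 1 + 41 + 25 = 67
calls = C(8) = 67

Final answer: 67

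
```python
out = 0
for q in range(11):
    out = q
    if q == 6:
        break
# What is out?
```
Trace:
  out=0
  out=0, q=0
  out=1, q=1
  out=2, q=2
  out=3, q=3
  out=4, q=4
  out=5, q=5
  out=6, q=6

Final answer: 6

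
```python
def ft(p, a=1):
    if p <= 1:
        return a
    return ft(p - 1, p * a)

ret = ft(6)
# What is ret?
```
Call trace:
ft(p=6, a=1)
  ft(p=5, a=6)
    ft(p=4, a=30)
      ft(p=3, a=120)
        ft(p=2, a=360)
          ft(p=1, a=720)
          -> return 720
        -> return 720
      -> return 720
    -> return 720
  -> return 720
-> return 720

Final answer: 720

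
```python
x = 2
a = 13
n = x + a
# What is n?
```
Trace:
  x=2
  x=2, a=13
  x=2, a=13, n=15

Final answer: 15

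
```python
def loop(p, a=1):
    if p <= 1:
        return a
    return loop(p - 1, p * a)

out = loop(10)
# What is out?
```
Call trace:
loop(p=10, a=1)
  loop(p=9, a=10)
    loop(p=8, a=90)
      loop(p=7, a=720)
        loop(p=6, a=5040)
          loop(p=5, a=30240)
            loop(p=4, a=151200)
              loop(p=3, a=604800)
                loop(p=2, a=1814400)
                  loop(p=1, a=3628800)
                  -> return 3628800
                -> return 3628800
              -> return 3628800
            -> return 3628800
          -> return 3628800
        -> return 3628800
      -> return 3628800
    -> return 3628800
  -> return 3628800
-> return 3628800

Final answer: 3628800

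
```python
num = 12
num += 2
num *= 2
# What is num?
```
Trace:
  num=12
  num=14
  num=28

Final answer: 28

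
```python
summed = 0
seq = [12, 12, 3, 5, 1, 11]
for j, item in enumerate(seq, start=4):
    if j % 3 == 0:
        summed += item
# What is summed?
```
Trace:
  summed=0
  summed=0, j=4, item=12
  summed=0, j=5, item=12
  summed=3, j=6, item=3
  summed=3, j=7, item=5
  summed=3, j=8, item=1
  summed=14, j=9, item=11

Final answer: 14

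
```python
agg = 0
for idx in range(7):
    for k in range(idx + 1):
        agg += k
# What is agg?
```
Trace:
  agg=0
  agg=0, idx=0, k=0
  agg=0, idx=1, k=0
  agg=1, idx=1, k=1
  agg=1, idx=2, k=0
  agg=2, idx=2, k=1
  agg=4, idx=2, k=2
  agg=4, idx=3, k=0
  agg=5, idx=3, k=1
  agg=7, idx=3, k=2
  agg=10, idx=3, k=3
  agg=10, idx=4, k=0
  agg=11, idx=4, k=1
  agg=13, idx=4, k=2
  agg=16, idx=4, k=3
  agg=20, idx=4, k=4
  agg=20, idx=5, k=0
  agg=21, idx=5, k=1
  agg=23, idx=5, k=2
  agg=26, idx=5, k=3
  agg=30, idx=5, k=4
  agg=35, idx=5, k=5
  agg=35, idx=6, k=0
  agg=36, idx=6, k=1
  agg=38, idx=6, k=2
  agg=41, idx=6, k=3
  agg=45, idx=6, k=4
  agg=50, idx=6, k=5
  agg=56, idx=6, k=6

Final answer: 56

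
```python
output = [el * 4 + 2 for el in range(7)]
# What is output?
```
Trace:
  el=0
  el=1
  el=2
  el=3
  el=4
  el=5
  el=6
  output=[2, 6, 10, 14, 18, 22, 26]

Final answer: [2, 6, 10, 14, 18, 22, 26]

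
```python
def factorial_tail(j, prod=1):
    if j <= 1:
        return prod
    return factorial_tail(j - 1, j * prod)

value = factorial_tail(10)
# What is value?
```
Call trace:
factorial_tail(j=10, prod=1)
  factorial_tail(j=9, prod=10)
    factorial_tail(j=8, prod=90)
      factorial_tail(j=7, prod=720)
        factorial_tail(j=6, prod=5040)
          factorial_tail(j=5, prod=30240)
            factorial_tail(j=4, prod=151200)
              factorial_tail(j=3, prod=604800)
                factorial_tail(j=2, prod=1814400)
                  factorial_tail(j=1, prod=3628800)
                  -> return 3628800
                -> return 3628800
              -> return 3628800
            -> return 3628800
          -> return 3628800
        -> return 3628800
      -> return 3628800
    -> return 3628800
  -> return 3628800
-> return 3628800

Final answer: 3628800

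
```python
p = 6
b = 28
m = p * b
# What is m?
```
Trace:
  p=6
  p=6, b=28
  p=6, b=28, m=168

Final answer: 168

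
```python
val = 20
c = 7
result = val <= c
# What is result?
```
Trace:
  val=20
  val=20, c=7
  val=20, c=7, result=False

Final answer: False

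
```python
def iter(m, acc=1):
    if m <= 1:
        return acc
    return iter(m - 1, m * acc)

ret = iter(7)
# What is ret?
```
Call trace:
iter(m=7, acc=1)
  iter(m=6, acc=7)
    iter(m=5, acc=42)
      iter(m=4, acc=210)
        iter(m=3, acc=840)
          iter(m=2, acc=2520)
            iter(m=1, acc=5040)
            -> return 5040
          -> return 5040
        -> return 5040
      -> return 5040
    -> return 5040
  -> return 5040
-> return 5040

Final answer: 5040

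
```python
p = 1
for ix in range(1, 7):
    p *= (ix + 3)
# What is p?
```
Trace:
  p=1
  p=4, ix=1
  p=20, ix=2
  p=120, ix=3
  p=840, ix=4
  p=6720, ix=5
  p=60480, ix=6

Final answer: 60480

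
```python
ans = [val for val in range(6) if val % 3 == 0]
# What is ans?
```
Trace:
  val=0
  val=1
  val=2
  val=3
  val=4
  val=5
  ans=[0, 3]

Final answer: [0, 3]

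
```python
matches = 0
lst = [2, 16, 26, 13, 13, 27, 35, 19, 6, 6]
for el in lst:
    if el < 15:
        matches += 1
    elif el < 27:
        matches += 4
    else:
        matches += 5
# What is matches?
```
Trace:
  matches=0
  matches=1, el=2
  matches=5, el=16
  matches=9, el=26
  matches=10, el=13
  matches=11, el=13
  matches=16, el=27
  matches=21, el=35
  matches=25, el=19
  matches=26, el=6
  matches=27, el=6

Final answer: 27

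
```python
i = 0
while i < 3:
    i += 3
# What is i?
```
Trace:
  i=0
  i=3

Final answer: 3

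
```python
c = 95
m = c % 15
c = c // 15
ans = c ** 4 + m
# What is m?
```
Trace:
  c=95
  c=95, m=5
  c=6, m=5
  c=6, m=5, ans=1301

Final answer: 5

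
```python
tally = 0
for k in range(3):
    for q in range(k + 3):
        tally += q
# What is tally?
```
Trace:
  tally=0
  tally=0, k=0, q=0
  tally=1, k=0, q=1
  tally=3, k=0, q=2
  tally=3, k=1, q=0
  tally=4, k=1, q=1
  tally=6, k=1, q=2
  tally=9, k=1, q=3
  tally=9, k=2, q=0
  tally=10, k=2, q=1
  tally=12, k=2, q=2
  tally=15, k=2, q=3
  tally=19, k=2, q=4

Final answer: 19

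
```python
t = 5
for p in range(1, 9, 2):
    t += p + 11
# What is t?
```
Trace:
  t=5
  t=17, p=1
  t=31, p=3
  t=47, p=5
  t=65, p=7

Final answer: 65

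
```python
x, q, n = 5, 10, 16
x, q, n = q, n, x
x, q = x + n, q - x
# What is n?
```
Trace:
  x=5, q=10, n=16
  x=10, q=16, n=5
  x=15, q=6, n=5

Final answer: 5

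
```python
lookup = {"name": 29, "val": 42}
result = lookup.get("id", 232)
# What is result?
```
Trace:
  lookup={'name': 29, 'val': 42}
  lookup={'name': 29, 'val': 42}, result=232

Final answer: 232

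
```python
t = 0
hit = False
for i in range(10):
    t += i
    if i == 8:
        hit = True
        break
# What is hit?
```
Trace:
  t=0
  t=0, hit=False
  t=0, hit=False, i=0
  t=1, hit=False, i=1
  t=3, hit=False, i=2
  t=6, hit=False, i=3
  t=10, hit=False, i=4
  t=15, hit=False, i=5
  t=21, hit=False, i=6
  t=28, hit=False, i=7
  t=36, hit=True, i=8

Final answer: True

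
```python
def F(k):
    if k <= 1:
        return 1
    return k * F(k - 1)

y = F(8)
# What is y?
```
Call trace:
F(k=8)
  F(k=7)
    F(k=6)
      F(k=5)
        F(k=4)
          F(k=3)
            F(k=2)
              F(k=1)
              -> return 1
            -> return 2
          -> return 6
        -> return 24
      -> return 120
    -> return 720
  -> return 5040
-> return 40320

Final answer: 40320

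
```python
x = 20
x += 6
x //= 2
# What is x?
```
Trace:
  x=20
  x=26
  x=13

Final answer: 13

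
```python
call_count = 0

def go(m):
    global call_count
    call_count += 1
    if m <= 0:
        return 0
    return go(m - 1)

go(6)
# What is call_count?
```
Call trace:
go(m=6)
  go(m=5)
    go(m=4)
      go(m=3)
        go(m=2)
          go(m=1)
            go(m=0)
            -> return 0
          -> return 0
        -> return 0
      -> return 0
    -> return 0
  -> return 0
-> return 0

call_count is incremented once per call. go is entered once for each m = 6, 5, 4, 3, 2, 1, 0 (the m <= 0 call returns without recursing), i.e. 6 + 1 calls.
call_count = 7

Final answer: 7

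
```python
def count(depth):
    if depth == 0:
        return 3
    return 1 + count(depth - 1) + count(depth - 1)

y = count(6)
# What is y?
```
Call trace (a repeated sub-call is expanded the first time; later identical calls just restate its return value):
count(depth=6)
  count(depth=5)
    count(depth=4)
      count(depth=3)
        count(depth=2)
          count(depth=1)
            count(depth=0)
            -> return 3
            count(depth=0)
            -> return 3
          -> return 7
          count(depth=1) -> return 7  (same call as traced above)
        -> return 15
        count(depth=2) -> return 15  (same call as traced above)
      -> return 31
      count(depth=3) -> return 31  (same call as traced above)
    -> return 63
    count(depth=4) -> return 63  (same call as traced above)
  -> return 127
  count(depth=5) -> return 127  (same call as traced above)
-> return 255

Final answer: 255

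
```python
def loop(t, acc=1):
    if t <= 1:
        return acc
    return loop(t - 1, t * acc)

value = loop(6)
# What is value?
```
Call trace:
loop(t=6, acc=1)
  loop(t=5, acc=6)
    loop(t=4, acc=30)
      loop(t=3, acc=120)
        loop(t=2, acc=360)
          loop(t=1, acc=720)
          -> return 720
        -> return 720
      -> return 720
    -> return 720
  -> return 720
-> return 720

Final answer: 720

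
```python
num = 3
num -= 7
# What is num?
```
Trace:
  num=3
  num=-4

Final answer: -4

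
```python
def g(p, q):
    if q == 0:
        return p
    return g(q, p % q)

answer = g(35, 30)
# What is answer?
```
Call trace:
g(p=35, q=30)
  g(p=30, q=5)
    g(p=5, q=0)
    -> return 5
  -> return 5
-> return 5

Final answer: 5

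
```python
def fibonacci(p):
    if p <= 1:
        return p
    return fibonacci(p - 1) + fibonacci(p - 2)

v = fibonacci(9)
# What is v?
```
Call trace (a repeated sub-call is expanded the first time; later identical calls just restate its return value):
fibonacci(p=9)
  fibonacci(p=8)
    fibonacci(p=7)
      fibonacci(p=6)
        fibonacci(p=5)
          fibonacci(p=4)
            fibonacci(p=3)
              fibonacci(p=2)
                fibonacci(p=1)
                -> return 1
                fibonacci(p=0)
                -> return 0
              -> return 1
              fibonacci(p=1)
              -> return 1
            -> return 2
            fibonacci(p=2) -> return 1  (same call as traced above)
          -> return 3
          fibonacci(p=3) -> return 2  (same call as traced above)
        -> return 5
        fibonacci(p=4) -> return 3  (same call as traced above)
      -> return 8
      fibonacci(p=5) -> return 5  (same call as traced above)
    -> return 13
    fibonacci(p=6) -> return 8  (same call as traced above)
  -> return 21
  fibonacci(p=7) -> return 13  (same call as traced above)
-> return 34

Final answer: 34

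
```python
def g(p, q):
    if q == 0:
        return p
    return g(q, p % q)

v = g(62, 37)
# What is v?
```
Call trace:
g(p=62, q=37)
  g(p=37, q=25)
    g(p=25, q=12)
      g(p=12, q=1)
        g(p=1, q=0)
        -> return 1
      -> return 1
    -> return 1
  -> return 1
-> return 1

Final answer: 1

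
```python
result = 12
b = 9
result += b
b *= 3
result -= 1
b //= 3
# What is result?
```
Trace:
  result=12
  result=12, b=9
  result=21, b=9
  result=21, b=27
  result=20, b=27
  result=20, b=9

Final answer: 20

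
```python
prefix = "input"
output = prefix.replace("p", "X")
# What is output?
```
Trace:
  prefix='input'
  prefix='input', output='inXut'

Final answer: 'inXut'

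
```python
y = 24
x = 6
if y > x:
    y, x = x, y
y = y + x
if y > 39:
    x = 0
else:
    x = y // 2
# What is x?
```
Trace:
  y=24
  y=24, x=6
  y=6, x=24
  y=30, x=24
  y=30, x=15

Final answer: 15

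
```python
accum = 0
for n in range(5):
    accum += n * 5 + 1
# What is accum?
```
Trace:
  accum=0
  accum=1, n=0
  accum=7, n=1
  accum=18, n=2
  accum=34, n=3
  accum=55, n=4

Final answer: 55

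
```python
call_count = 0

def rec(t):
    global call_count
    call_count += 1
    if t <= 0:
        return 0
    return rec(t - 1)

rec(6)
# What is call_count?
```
Call trace:
rec(t=6)
  rec(t=5)
    rec(t=4)
      rec(t=3)
        rec(t=2)
          rec(t=1)
            rec(t=0)
            -> return 0
          -> return 0
        -> return 0
      -> return 0
    -> return 0
  -> return 0
-> return 0

call_count is incremented once per call. rec is entered once for each t = 6, 5, 4, 3, 2, 1, 0 (the t <= 0 call returns without recursing), i.e. 6 + 1 calls.
call_count = 7

Final answer: 7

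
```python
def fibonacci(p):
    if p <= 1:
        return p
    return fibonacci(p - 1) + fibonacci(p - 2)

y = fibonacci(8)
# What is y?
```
Call trace (a repeated sub-call is expanded the first time; later identical calls just restate its return value):
fibonacci(p=8)
  fibonacci(p=7)
    fibonacci(p=6)
      fibonacci(p=5)
        fibonacci(p=4)
          fibonacci(p=3)
            fibonacci(p=2)
              fibonacci(p=1)
              -> return 1
              fibonacci(p=0)
              -> return 0
            -> return 1
            fibonacci(p=1)
            -> return 1
          -> return 2
          fibonacci(p=2) -> return 1  (same call as traced above)
        -> return 3
        fibonacci(p=3) -> return 2  (same call as traced above)
      -> return 5
      fibonacci(p=4) -> return 3  (same call as traced above)
    -> return 8
    fibonacci(p=5) -> return 5  (same call as traced above)
  -> return 13
  fibonacci(p=6) -> return 8  (same call as traced above)
-> return 21

Final answer: 21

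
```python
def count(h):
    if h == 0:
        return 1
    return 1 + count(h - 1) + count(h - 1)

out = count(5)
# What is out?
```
Call trace (a repeated sub-call is expanded the first time; later identical calls just restate its return value):
count(h=5)
  count(h=4)
    count(h=3)
      count(h=2)
        count(h=1)
          count(h=0)
          -> return 1
          count(h=0)
          -> return 1
        -> return 3
        count(h=1) -> return 3  (same call as traced above)
      -> return 7
      count(h=2) -> return 7  (same call as traced above)
    -> return 15
    count(h=3) -> return 15  (same call as traced above)
  -> return 31
  count(h=4) -> return 31  (same call as traced above)
-> return 63

Final answer: 63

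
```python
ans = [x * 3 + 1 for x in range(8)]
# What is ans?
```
Trace:
  x=0
  x=1
  x=2
  x=3
  x=4
  x=5
  x=6
  x=7
  ans=[1, 4, 7, 10, 13, 16, 19, 22]

Final answer: [1, 4, 7, 10, 13, 16, 19, 22]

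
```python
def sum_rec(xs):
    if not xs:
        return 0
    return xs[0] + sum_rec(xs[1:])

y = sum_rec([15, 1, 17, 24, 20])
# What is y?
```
Call trace:
sum_rec(xs=[15, 1, 17, 24, 20])
  sum_rec(xs=[1, 17, 24, 20])
    sum_rec(xs=[17, 24, 20])
      sum_rec(xs=[24, 20])
        sum_rec(xs=[20])
          sum_rec(xs=[])
          -> return 0
        -> return 20
      -> return 44
    -> return 61
  -> return 62
-> return 77

Final answer: 77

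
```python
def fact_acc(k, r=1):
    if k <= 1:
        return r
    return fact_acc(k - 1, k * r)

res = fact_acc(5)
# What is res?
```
Call trace:
fact_acc(k=5, r=1)
  fact_acc(k=4, r=5)
    fact_acc(k=3, r=20)
      fact_acc(k=2, r=60)
        fact_acc(k=1, r=120)
        -> return 120
      -> return 120
    -> return 120
  -> return 120
-> return 120

Final answer: 120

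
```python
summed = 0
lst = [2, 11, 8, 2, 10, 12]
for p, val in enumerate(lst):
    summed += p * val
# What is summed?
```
Trace:
  summed=0
  summed=0, p=0, val=2
  summed=11, p=1, val=11
  summed=27, p=2, val=8
  summed=33, p=3, val=2
  summed=73, p=4, val=10
  summed=133, p=5, val=12

Final answer: 133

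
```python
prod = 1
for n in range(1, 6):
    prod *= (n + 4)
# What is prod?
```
Trace:
  prod=1
  prod=5, n=1
  prod=30, n=2
  prod=210, n=3
  prod=1680, n=4
  prod=15120, n=5

Final answer: 15120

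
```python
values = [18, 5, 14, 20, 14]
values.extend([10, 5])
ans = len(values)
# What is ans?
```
Trace:
  values=[18, 5, 14, 20, 14]
  values=[18, 5, 14, 20, 14, 10, 5]
  values=[18, 5, 14, 20, 14, 10, 5], ans=7

Final answer: 7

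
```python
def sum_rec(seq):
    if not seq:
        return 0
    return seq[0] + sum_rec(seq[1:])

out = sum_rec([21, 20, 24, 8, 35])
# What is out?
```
Call trace:
sum_rec(seq=[21, 20, 24, 8, 35])
  sum_rec(seq=[20, 24, 8, 35])
    sum_rec(seq=[24, 8, 35])
      sum_rec(seq=[8, 35])
        sum_rec(seq=[35])
          sum_rec(seq=[])
          -> return 0
        -> return 35
      -> return 43
    -> return 67
  -> return 87
-> return 108

Final answer: 108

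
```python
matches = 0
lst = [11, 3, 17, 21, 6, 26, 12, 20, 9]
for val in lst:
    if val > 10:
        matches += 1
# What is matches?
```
Trace:
  matches=0
  matches=1, val=11
  matches=1, val=3
  matches=2, val=17
  matches=3, val=21
  matches=3, val=6
  matches=4, val=26
  matches=5, val=12
  matches=6, val=20
  matches=6, val=9

Final answer: 6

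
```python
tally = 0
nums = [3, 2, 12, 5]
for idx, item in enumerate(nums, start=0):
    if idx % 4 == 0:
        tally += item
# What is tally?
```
Trace:
  tally=0
  tally=3, idx=0, item=3
  tally=3, idx=1, item=2
  tally=3, idx=2, item=12
  tally=3, idx=3, item=5

Final answer: 3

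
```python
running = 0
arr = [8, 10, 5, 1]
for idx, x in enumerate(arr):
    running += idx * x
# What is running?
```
Trace:
  running=0
  running=0, idx=0, x=8
  running=10, idx=1, x=10
  running=20, idx=2, x=5
  running=23, idx=3, x=1

Final answer: 23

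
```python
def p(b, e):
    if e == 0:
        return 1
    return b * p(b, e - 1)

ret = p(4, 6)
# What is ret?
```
Call trace:
p(b=4, e=6)
  p(b=4, e=5)
    p(b=4, e=4)
      p(b=4, e=3)
        p(b=4, e=2)
          p(b=4, e=1)
            p(b=4, e=0)
            -> return 1
          -> return 4
        -> return 16
      -> return 64
    -> return 256
  -> return 1024
-> return 4096

Final answer: 4096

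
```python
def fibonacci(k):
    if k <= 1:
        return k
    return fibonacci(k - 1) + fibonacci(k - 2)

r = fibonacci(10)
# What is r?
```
Call trace (a repeated sub-call is expanded the first time; later identical calls just restate its return value):
fibonacci(k=10)
  fibonacci(k=9)
    fibonacci(k=8)
      fibonacci(k=7)
        fibonacci(k=6)
          fibonacci(k=5)
            fibonacci(k=4)
              fibonacci(k=3)
                fibonacci(k=2)
                  fibonacci(k=1)
                  -> return 1
                  fibonacci(k=0)
                  -> return 0
                -> return 1
                fibonacci(k=1)
                -> return 1
              -> return 2
              fibonacci(k=2) -> return 1  (same call as traced above)
            -> return 3
            fibonacci(k=3) -> return 2  (same call as traced above)
          -> return 5
          fibonacci(k=4) -> return 3  (same call as traced above)
        -> return 8
        fibonacci(k=5) -> return 5  (same call as traced above)
      -> return 13
      fibonacci(k=6) -> return 8  (same call as traced above)
    -> return 21
    fibonacci(k=7) -> return 13  (same call as traced above)
  -> return 34
  fibonacci(k=8) -> return 21  (same call as traced above)
-> return 55

Final answer: 55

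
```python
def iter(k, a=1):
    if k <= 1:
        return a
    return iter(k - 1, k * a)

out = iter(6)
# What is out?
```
Call trace:
iter(k=6, a=1)
  iter(k=5, a=6)
    iter(k=4, a=30)
      iter(k=3, a=120)
        iter(k=2, a=360)
          iter(k=1, a=720)
          -> return 720
        -> return 720
      -> return 720
    -> return 720
  -> return 720
-> return 720

Final answer: 720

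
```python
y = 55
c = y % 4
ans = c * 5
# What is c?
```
Trace:
  y=55
  y=55, c=3
  y=55, c=3, ans=15

Final answer: 3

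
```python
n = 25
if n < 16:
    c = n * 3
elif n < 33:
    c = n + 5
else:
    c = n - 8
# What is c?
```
Trace:
  n=25
  n=25, c=30

Final answer: 30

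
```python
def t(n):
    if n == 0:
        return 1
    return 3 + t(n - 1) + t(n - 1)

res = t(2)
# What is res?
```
Call trace (a repeated sub-call is expanded the first time; later identical calls just restate its return value):
t(n=2)
  t(n=1)
    t(n=0)
    -> return 1
    t(n=0)
    -> return 1
  -> return 5
  t(n=1) -> return 5  (same call as traced above)
-> return 13

Final answer: 13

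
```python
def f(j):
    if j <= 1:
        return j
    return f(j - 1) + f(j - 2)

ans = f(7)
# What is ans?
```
Call trace (a repeated sub-call is expanded the first time; later identical calls just restate its return value):
f(j=7)
  f(j=6)
    f(j=5)
      f(j=4)
        f(j=3)
          f(j=2)
            f(j=1)
            -> return 1
            f(j=0)
            -> return 0
          -> return 1
          f(j=1)
          -> return 1
        -> return 2
        f(j=2) -> return 1  (same call as traced above)
      -> return 3
      f(j=3) -> return 2  (same call as traced above)
    -> return 5
    f(j=4) -> return 3  (same call as traced above)
  -> return 8
  f(j=5) -> return 5  (same call as traced above)
-> return 13

Final answer: 13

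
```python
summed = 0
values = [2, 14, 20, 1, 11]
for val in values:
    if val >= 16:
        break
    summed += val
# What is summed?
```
Trace:
  summed=0
  summed=2, val=2
  summed=16, val=14
  summed=16, val=20

Final answer: 16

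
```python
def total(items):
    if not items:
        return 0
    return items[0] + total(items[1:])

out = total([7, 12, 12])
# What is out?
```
Call trace:
total(items=[7, 12, 12])
  total(items=[12, 12])
    total(items=[12])
      total(items=[])
      -> return 0
    -> return 12
  -> return 24
-> return 31

Final answer: 31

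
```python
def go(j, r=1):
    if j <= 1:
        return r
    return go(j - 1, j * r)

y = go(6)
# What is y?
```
Call trace:
go(j=6, r=1)
  go(j=5, r=6)
    go(j=4, r=30)
      go(j=3, r=120)
        go(j=2, r=360)
          go(j=1, r=720)
          -> return 720
        -> return 720
      -> return 720
    -> return 720
  -> return 720
-> return 720

Final answer: 720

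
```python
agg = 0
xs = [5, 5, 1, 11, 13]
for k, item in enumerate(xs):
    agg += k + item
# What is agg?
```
Trace:
  agg=0
  agg=5, k=0, item=5
  agg=11, k=1, item=5
  agg=14, k=2, item=1
  agg=28, k=3, item=11
  agg=45, k=4, item=13

Final answer: 45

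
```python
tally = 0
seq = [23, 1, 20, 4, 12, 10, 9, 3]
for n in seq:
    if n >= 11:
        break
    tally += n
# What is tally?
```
Trace:
  tally=0
  tally=0, n=23

Final answer: 0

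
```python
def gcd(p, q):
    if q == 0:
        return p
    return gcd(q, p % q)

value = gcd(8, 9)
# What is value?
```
Call trace:
gcd(p=8, q=9)
  gcd(p=9, q=8)
    gcd(p=8, q=1)
      gcd(p=1, q=0)
      -> return 1
    -> return 1
  -> return 1
-> return 1

Final answer: 1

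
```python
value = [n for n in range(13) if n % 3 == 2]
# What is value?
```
Trace:
  n=0
  n=1
  n=2
  n=3
  n=4
  n=5
  n=6
  n=7
  n=8
  n=9
  n=10
  n=11
  n=12
  value=[2, 5, 8, 11]

Final answer: [2, 5, 8, 11]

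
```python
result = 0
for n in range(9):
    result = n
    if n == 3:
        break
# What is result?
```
Trace:
  result=0
  result=0, n=0
  result=1, n=1
  result=2, n=2
  result=3, n=3

Final answer: 3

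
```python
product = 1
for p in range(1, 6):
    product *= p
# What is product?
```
Trace:
  product=1
  product=1, p=1
  product=2, p=2
  product=6, p=3
  product=24, p=4
  product=120, p=5

Final answer: 120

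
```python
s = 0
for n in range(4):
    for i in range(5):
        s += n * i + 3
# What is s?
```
Trace:
  s=0
  s=3, n=0, i=0
  s=6, n=0, i=1
  s=9, n=0, i=2
  s=12, n=0, i=3
  s=15, n=0, i=4
  s=18, n=1, i=0
  s=22, n=1, i=1
  s=27, n=1, i=2
  s=33, n=1, i=3
  s=40, n=1, i=4
  s=43, n=2, i=0
  s=48, n=2, i=1
  s=55, n=2, i=2
  s=64, n=2, i=3
  s=75, n=2, i=4
  s=78, n=3, i=0
  s=84, n=3, i=1
  s=93, n=3, i=2
  s=105, n=3, i=3
  s=120, n=3, i=4

Final answer: 120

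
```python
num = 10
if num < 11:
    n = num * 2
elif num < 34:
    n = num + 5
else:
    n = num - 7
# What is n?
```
Trace:
  num=10
  num=10, n=20

Final answer: 20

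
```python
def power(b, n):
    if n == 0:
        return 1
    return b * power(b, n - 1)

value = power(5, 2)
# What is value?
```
Call trace:
power(b=5, n=2)
  power(b=5, n=1)
    power(b=5, n=0)
    -> return 1
  -> return 5
-> return 25

Final answer: 25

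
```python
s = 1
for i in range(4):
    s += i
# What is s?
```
Trace:
  s=1
  s=1, i=0
  s=2, i=1
  s=4, i=2
  s=7, i=3

Final answer: 7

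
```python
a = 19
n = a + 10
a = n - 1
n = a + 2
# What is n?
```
Trace:
  a=19
  a=19, n=29
  a=28, n=29
  a=28, n=30

Final answer: 30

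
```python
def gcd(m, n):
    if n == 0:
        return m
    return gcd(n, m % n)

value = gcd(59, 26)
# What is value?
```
Call trace:
gcd(m=59, n=26)
  gcd(m=26, n=7)
    gcd(m=7, n=5)
      gcd(m=5, n=2)
        gcd(m=2, n=1)
          gcd(m=1, n=0)
          -> return 1
        -> return 1
      -> return 1
    -> return 1
  -> return 1
-> return 1

Final answer: 1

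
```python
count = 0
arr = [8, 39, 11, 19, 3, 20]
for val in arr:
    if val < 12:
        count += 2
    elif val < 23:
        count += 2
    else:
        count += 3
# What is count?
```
Trace:
  count=0
  count=2, val=8
  count=5, val=39
  count=7, val=11
  count=9, val=19
  count=11, val=3
  count=13, val=20

Final answer: 13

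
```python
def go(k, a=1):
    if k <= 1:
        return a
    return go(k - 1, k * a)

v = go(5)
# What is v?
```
Call trace:
go(k=5, a=1)
  go(k=4, a=5)
    go(k=3, a=20)
      go(k=2, a=60)
        go(k=1, a=120)
        -> return 120
      -> return 120
    -> return 120
  -> return 120
-> return 120

Final answer: 120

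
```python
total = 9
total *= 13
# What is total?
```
Trace:
  total=9
  total=117

Final answer: 117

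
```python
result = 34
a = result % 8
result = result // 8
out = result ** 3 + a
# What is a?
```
Trace:
  result=34
  result=34, a=2
  result=4, a=2
  result=4, a=2, out=66

Final answer: 2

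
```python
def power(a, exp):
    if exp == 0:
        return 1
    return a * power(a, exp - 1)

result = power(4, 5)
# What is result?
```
Call trace:
power(a=4, exp=5)
  power(a=4, exp=4)
    power(a=4, exp=3)
      power(a=4, exp=2)
        power(a=4, exp=1)
          power(a=4, exp=0)
          -> return 1
        -> return 4
      -> return 16
    -> return 64
  -> return 256
-> return 1024

Final answer: 1024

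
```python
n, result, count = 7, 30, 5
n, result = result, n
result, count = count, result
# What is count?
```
Trace:
  n=7, result=30, count=5
  n=30, result=7, count=5
  n=30, result=5, count=7

Final answer: 7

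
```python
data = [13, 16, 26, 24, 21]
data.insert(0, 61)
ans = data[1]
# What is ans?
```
Trace:
  data=[13, 16, 26, 24, 21]
  data=[61, 13, 16, 26, 24, 21]
  data=[61, 13, 16, 26, 24, 21], ans=13

Final answer: 13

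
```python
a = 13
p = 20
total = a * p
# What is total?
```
Trace:
  a=13
  a=13, p=20
  a=13, p=20, total=260

Final answer: 260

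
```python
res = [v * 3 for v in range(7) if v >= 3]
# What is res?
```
Trace:
  v=0
  v=1
  v=2
  v=3
  v=4
  v=5
  v=6
  res=[9, 12, 15, 18]

Final answer: [9, 12, 15, 18]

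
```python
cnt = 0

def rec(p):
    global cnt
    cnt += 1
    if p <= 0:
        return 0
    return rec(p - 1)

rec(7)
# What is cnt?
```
Call trace:
rec(p=7)
  rec(p=6)
    rec(p=5)
      rec(p=4)
        rec(p=3)
          rec(p=2)
            rec(p=1)
              rec(p=0)
              -> return 0
            -> return 0
          -> return 0
        -> return 0
      -> return 0
    -> return 0
  -> return 0
-> return 0

cnt is incremented once per call. rec is entered once for each p = 7, 6, 5, 4, 3, 2, 1, 0 (the p <= 0 call returns without recursing), i.e. 7 + 1 calls.
cnt = 8

Final answer: 8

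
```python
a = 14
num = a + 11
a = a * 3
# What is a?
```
Trace:
  a=14
  a=14, num=25
  a=42, num=25

Final answer: 42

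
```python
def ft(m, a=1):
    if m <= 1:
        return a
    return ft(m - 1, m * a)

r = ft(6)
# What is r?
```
Call trace:
ft(m=6, a=1)
  ft(m=5, a=6)
    ft(m=4, a=30)
      ft(m=3, a=120)
        ft(m=2, a=360)
          ft(m=1, a=720)
          -> return 720
        -> return 720
      -> return 720
    -> return 720
  -> return 720
-> return 720

Final answer: 720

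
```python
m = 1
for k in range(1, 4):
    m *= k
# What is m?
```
Trace:
  m=1
  m=1, k=1
  m=2, k=2
  m=6, k=3

Final answer: 6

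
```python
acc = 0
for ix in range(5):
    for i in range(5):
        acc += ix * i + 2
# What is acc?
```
Trace:
  acc=0
  acc=2, ix=0, i=0
  acc=4, ix=0, i=1
  acc=6, ix=0, i=2
  acc=8, ix=0, i=3
  acc=10, ix=0, i=4
  acc=12, ix=1, i=0
  acc=15, ix=1, i=1
  acc=19, ix=1, i=2
  acc=24, ix=1, i=3
  acc=30, ix=1, i=4
  acc=32, ix=2, i=0
  acc=36, ix=2, i=1
  acc=42, ix=2, i=2
  acc=50, ix=2, i=3
  acc=60, ix=2, i=4
  acc=62, ix=3, i=0
  acc=67, ix=3, i=1
  acc=75, ix=3, i=2
  acc=86, ix=3, i=3
  acc=100, ix=3, i=4
  acc=102, ix=4, i=0
  acc=108, ix=4, i=1
  acc=118, ix=4, i=2
  acc=132, ix=4, i=3
  acc=150, ix=4, i=4

Final answer: 150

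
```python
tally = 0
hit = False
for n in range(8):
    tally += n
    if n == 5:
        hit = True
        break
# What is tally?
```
Trace:
  tally=0
  tally=0, hit=False
  tally=0, hit=False, n=0
  tally=1, hit=False, n=1
  tally=3, hit=False, n=2
  tally=6, hit=False, n=3
  tally=10, hit=False, n=4
  tally=15, hit=True, n=5

Final answer: 15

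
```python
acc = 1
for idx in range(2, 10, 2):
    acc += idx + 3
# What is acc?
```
Trace:
  acc=1
  acc=6, idx=2
  acc=13, idx=4
  acc=22, idx=6
  acc=33, idx=8

Final answer: 33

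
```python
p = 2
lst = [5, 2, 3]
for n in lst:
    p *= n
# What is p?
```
Trace:
  p=2
  p=10, n=5
  p=20, n=2
  p=60, n=3

Final answer: 60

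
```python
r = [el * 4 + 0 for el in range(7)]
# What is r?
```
Trace:
  el=0
  el=1
  el=2
  el=3
  el=4
  el=5
  el=6
  r=[0, 4, 8, 12, 16, 20, 24]

Final answer: [0, 4, 8, 12, 16, 20, 24]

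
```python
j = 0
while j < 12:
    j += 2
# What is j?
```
Trace:
  j=0
  j=2
  j=4
  j=6
  j=8
  j=10
  j=12

Final answer: 12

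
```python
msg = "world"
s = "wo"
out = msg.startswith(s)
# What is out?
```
Trace:
  msg='world'
  msg='world', s='wo'
  msg='world', s='wo', out=True

Final answer: True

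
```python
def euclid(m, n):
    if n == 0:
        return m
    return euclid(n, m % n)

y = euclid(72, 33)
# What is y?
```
Call trace:
euclid(m=72, n=33)
  euclid(m=33, n=6)
    euclid(m=6, n=3)
      euclid(m=3, n=0)
      -> return 3
    -> return 3
  -> return 3
-> return 3

Final answer: 3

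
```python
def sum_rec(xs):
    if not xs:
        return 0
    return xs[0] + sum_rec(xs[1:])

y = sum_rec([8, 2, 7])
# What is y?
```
Call trace:
sum_rec(xs=[8, 2, 7])
  sum_rec(xs=[2, 7])
    sum_rec(xs=[7])
      sum_rec(xs=[])
      -> return 0
    -> return 7
  -> return 9
-> return 17

Final answer: 17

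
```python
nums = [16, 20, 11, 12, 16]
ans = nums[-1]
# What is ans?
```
Trace:
  nums=[16, 20, 11, 12, 16]
  nums=[16, 20, 11, 12, 16], ans=16

Final answer: 16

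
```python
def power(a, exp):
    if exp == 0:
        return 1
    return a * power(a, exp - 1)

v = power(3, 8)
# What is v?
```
Call trace:
power(a=3, exp=8)
  power(a=3, exp=7)
    power(a=3, exp=6)
      power(a=3, exp=5)
        power(a=3, exp=4)
          power(a=3, exp=3)
            power(a=3, exp=2)
              power(a=3, exp=1)
                power(a=3, exp=0)
                -> return 1
              -> return 3
            -> return 9
          -> return 27
        -> return 81
      -> return 243
    -> return 729
  -> return 2187
-> return 6561

Final answer: 6561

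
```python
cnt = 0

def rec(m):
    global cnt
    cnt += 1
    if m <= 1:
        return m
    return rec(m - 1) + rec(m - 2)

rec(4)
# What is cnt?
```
Call trace (a repeated sub-call is expanded the first time; later identical calls just restate its return value):
rec(m=4)
  rec(m=3)
    rec(m=2)
      rec(m=1)
      -> return 1
      rec(m=0)
      -> return 0
    -> return 1
    rec(m=1)
    -> return 1
  -> return 2
  rec(m=2) -> return 1  (same call as traced above)
-> return 3

cnt is incremented once per call, so count the calls in each subtree. Let C(m) = number of calls made by rec(m).
C(0) = C(1) = 1 (base case, no recursion); C(m) = 1 + C(m - 1) + C(m - 2) otherwise.
C(2) = 1 + C(1) + C(0) = 1 + 1 + 1 = 3
C(3) = 1 + C(2) + C(1) = 1 + 3 + 1 = 5
C(4) = 1 + C(3) + C(2) = 1 + 5 + 3 = 9
cnt = C(4) = 9

Final answer: 9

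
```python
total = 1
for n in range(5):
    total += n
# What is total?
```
Trace:
  total=1
  total=1, n=0
  total=2, n=1
  total=4, n=2
  total=7, n=3
  total=11, n=4

Final answer: 11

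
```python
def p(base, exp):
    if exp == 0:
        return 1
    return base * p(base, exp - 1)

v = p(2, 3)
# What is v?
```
Call trace:
p(base=2, exp=3)
  p(base=2, exp=2)
    p(base=2, exp=1)
      p(base=2, exp=0)
      -> return 1
    -> return 2
  -> return 4
-> return 8

Final answer: 8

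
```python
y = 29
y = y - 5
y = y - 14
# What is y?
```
Trace:
  y=29
  y=24
  y=10

Final answer: 10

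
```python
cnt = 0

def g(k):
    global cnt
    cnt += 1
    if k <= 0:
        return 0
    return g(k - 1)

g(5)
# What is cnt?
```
Call trace:
g(k=5)
  g(k=4)
    g(k=3)
      g(k=2)
        g(k=1)
          g(k=0)
          -> return 0
        -> return 0
      -> return 0
    -> return 0
  -> return 0
-> return 0

cnt is incremented once per call. g is entered once for each k = 5, 4, 3, 2, 1, 0 (the k <= 0 call returns without recursing), i.e. 5 + 1 calls.
cnt = 6

Final answer: 6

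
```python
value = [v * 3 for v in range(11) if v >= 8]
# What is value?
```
Trace:
  v=0
  v=1
  v=2
  v=3
  v=4
  v=5
  v=6
  v=7
  v=8
  v=9
  v=10
  value=[24, 27, 30]

Final answer: [24, 27, 30]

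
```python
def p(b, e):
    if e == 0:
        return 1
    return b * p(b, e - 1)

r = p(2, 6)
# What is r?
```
Call trace:
p(b=2, e=6)
  p(b=2, e=5)
    p(b=2, e=4)
      p(b=2, e=3)
        p(b=2, e=2)
          p(b=2, e=1)
            p(b=2, e=0)
            -> return 1
          -> return 2
        -> return 4
      -> return 8
    -> return 16
  -> return 32
-> return 64

Final answer: 64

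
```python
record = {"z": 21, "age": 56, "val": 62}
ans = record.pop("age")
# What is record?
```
Trace:
  record={'z': 21, 'age': 56, 'val': 62}
  record={'z': 21, 'val': 62}, ans=56

Final answer: {'z': 21, 'val': 62}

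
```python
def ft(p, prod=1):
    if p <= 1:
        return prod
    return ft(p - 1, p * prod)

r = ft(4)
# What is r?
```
Call trace:
ft(p=4, prod=1)
  ft(p=3, prod=4)
    ft(p=2, prod=12)
      ft(p=1, prod=24)
      -> return 24
    -> return 24
  -> return 24
-> return 24

Final answer: 24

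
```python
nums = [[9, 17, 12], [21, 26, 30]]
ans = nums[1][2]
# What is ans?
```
Trace:
  nums=[[9, 17, 12], [21, 26, 30]]
  nums=[[9, 17, 12], [21, 26, 30]], ans=30

Final answer: 30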